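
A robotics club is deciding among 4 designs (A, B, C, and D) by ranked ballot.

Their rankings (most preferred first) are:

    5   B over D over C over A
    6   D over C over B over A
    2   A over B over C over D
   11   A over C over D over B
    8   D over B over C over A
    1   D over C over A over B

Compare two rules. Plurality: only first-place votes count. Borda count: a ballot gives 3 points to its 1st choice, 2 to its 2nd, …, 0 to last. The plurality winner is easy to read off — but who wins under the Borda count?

D

Plurality first-place counts: A 13, B 5, C 0, D 15 → D.
Borda totals: A 40, B 41, C 51, D 66 → D.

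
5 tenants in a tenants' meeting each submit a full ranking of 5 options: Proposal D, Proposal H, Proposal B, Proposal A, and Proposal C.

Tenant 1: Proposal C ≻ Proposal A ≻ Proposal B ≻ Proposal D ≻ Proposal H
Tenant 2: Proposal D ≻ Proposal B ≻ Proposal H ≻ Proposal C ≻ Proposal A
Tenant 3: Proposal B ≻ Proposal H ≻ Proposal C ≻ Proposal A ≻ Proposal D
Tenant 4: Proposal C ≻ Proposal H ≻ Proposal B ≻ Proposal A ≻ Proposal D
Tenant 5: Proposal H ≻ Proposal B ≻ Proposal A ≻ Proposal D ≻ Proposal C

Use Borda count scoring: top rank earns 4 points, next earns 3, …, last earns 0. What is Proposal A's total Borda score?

7

Borda scores:
  Proposal D: 1 + 4 + 0 + 0 + 1 = 6
  Proposal H: 0 + 2 + 3 + 3 + 4 = 12
  Proposal B: 2 + 3 + 4 + 2 + 3 = 14
  Proposal A: 3 + 0 + 1 + 1 + 2 = 7
  Proposal C: 4 + 1 + 2 + 4 + 0 = 11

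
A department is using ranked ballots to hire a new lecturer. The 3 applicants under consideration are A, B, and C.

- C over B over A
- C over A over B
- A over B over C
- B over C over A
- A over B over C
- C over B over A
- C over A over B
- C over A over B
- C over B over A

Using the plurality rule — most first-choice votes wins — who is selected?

First-place vote totals:
  A: 2
  B: 1
  C: 6
C has the most first-place votes.

C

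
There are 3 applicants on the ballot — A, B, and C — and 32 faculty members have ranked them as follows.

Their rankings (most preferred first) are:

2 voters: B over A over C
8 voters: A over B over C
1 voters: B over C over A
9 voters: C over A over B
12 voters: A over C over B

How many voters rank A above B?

29

Ballots ranking A above B: 8+9+12 = 29.
Ballots ranking B above A: 2+1 = 3.
So 29 of 32 voters prefer A to B.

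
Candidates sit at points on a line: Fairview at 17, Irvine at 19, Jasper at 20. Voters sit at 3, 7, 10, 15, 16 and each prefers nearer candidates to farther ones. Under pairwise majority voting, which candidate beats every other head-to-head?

Fairview

With single-peaked preferences on a line, the Condorcet winner is the candidate closest to the median voter.
The median voter (position 10) is closest to Fairview at 17.
Check: Fairview vs Irvine — voters closer to Fairview: 5 of 5.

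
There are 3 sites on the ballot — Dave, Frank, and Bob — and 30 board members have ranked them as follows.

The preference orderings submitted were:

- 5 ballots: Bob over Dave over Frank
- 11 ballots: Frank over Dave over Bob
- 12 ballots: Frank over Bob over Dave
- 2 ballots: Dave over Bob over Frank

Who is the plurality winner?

Frank

First-place vote totals:
  Dave: 2
  Frank: 23
  Bob: 5
Frank has the most first-place votes.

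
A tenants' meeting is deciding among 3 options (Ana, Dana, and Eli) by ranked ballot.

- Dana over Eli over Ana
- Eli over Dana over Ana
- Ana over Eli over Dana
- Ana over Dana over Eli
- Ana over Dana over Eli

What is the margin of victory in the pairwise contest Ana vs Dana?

Ballots ranking Ana above Dana: 3.
Ballots ranking Dana above Ana: 2.
Ana wins 3–2, a margin of 1.

1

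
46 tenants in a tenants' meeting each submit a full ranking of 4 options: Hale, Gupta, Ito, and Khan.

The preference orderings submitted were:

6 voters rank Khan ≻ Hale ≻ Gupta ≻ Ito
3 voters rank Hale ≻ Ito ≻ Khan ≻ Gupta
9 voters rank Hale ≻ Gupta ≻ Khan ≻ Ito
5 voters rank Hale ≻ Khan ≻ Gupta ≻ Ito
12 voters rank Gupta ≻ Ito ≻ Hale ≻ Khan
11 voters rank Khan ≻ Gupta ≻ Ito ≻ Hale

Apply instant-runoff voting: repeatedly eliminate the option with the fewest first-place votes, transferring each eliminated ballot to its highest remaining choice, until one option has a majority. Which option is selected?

Round 1: Hale 17, Khan 17, Gupta 12, Ito 0. Ito has the fewest and is eliminated.
Round 2: Hale 17, Khan 17, Gupta 12. Gupta has the fewest and is eliminated.
Round 3: Hale 29, Khan 17. Hale has a majority.

Hale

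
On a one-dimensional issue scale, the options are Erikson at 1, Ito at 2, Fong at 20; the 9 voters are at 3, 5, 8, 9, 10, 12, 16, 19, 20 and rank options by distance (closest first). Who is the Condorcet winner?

Ito

With single-peaked preferences on a line, the Condorcet winner is the candidate closest to the median voter.
The median voter (position 10) is closest to Ito at 2.
Check: Ito vs Erikson — voters closer to Ito: 9 of 9.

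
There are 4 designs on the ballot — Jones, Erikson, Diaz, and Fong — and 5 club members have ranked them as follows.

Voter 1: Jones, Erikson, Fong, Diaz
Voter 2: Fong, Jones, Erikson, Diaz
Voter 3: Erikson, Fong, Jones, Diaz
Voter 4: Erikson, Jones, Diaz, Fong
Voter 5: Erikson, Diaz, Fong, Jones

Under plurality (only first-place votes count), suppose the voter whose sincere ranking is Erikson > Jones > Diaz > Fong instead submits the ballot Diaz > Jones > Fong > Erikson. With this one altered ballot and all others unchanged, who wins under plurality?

First-place totals with the altered ballot: Jones 1, Erikson 2, Diaz 1, Fong 1.
The winner is unchanged: still Erikson.

Erikson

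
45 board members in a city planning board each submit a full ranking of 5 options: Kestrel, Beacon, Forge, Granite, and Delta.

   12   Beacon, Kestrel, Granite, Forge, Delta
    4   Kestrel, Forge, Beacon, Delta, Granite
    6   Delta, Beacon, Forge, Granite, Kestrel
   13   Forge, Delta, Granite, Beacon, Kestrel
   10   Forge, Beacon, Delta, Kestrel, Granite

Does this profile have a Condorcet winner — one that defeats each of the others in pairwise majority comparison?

Yes

Head-to-head results (45 voters total):
Kestrel vs Beacon: Beacon wins 41–4.
Kestrel vs Forge: Forge wins 29–16.
Kestrel vs Granite: Kestrel wins 26–19.
Kestrel vs Delta: Delta wins 29–16.
Beacon vs Forge: Forge wins 27–18.
Beacon vs Granite: Beacon wins 32–13.
Beacon vs Delta: Beacon wins 26–19.
Forge vs Granite: Forge wins 33–12.
Forge vs Delta: Forge wins 39–6.
Granite vs Delta: Delta wins 33–12.
Forge beats each rival — Kestrel (29–16), Beacon (27–18), Granite (33–12), Delta (39–6) — so Forge is the Condorcet winner.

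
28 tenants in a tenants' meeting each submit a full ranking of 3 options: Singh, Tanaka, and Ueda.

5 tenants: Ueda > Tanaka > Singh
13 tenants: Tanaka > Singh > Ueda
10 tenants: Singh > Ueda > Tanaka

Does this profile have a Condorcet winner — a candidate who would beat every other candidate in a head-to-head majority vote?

No

Head-to-head results (28 voters total):
Singh vs Tanaka: Tanaka wins 18–10.
Singh vs Ueda: Singh wins 23–5.
Tanaka vs Ueda: Ueda wins 15–13.
No candidate beats all others: Singh beats Ueda beats Tanaka beats Singh, a majority cycle.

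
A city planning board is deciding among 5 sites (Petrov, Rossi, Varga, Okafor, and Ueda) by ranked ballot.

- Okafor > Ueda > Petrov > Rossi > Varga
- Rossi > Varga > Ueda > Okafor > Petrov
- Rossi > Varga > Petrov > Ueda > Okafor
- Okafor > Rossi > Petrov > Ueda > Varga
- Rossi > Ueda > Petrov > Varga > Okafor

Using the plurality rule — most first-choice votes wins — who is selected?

First-place vote totals:
  Petrov: 0
  Rossi: 3
  Varga: 0
  Okafor: 2
  Ueda: 0
Rossi has the most first-place votes.

Rossi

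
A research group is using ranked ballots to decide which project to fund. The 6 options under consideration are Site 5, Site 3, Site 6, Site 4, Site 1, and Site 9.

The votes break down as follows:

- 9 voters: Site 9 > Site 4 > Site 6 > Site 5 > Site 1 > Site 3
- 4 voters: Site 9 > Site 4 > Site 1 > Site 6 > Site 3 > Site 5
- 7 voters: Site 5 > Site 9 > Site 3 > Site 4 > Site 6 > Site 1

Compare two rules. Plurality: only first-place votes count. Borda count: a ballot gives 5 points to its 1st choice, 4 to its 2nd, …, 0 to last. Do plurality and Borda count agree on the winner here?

Plurality first-place counts: Site 5 7, Site 3 0, Site 6 0, Site 4 0, Site 1 0, Site 9 13 → Site 9.
Borda totals: Site 5 53, Site 3 25, Site 6 42, Site 4 66, Site 1 21, Site 9 93 → Site 9.
The two rules agree on Site 9.

Yes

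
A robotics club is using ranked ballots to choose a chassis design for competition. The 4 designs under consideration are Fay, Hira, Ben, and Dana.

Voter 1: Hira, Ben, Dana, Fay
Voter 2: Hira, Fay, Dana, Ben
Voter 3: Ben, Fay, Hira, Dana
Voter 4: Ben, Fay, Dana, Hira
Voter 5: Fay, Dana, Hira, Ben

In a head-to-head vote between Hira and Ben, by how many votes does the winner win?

1

Ballots ranking Hira above Ben: 3.
Ballots ranking Ben above Hira: 2.
Hira wins 3–2, a margin of 1.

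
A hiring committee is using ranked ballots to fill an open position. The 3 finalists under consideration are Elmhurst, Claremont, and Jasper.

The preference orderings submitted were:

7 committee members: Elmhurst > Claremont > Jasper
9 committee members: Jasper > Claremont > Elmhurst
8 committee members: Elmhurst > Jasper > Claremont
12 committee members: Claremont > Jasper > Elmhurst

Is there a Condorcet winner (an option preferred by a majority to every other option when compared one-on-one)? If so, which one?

Head-to-head results (36 voters total):
Elmhurst vs Claremont: Claremont wins 21–15.
Elmhurst vs Jasper: Jasper wins 21–15.
Claremont vs Jasper: Claremont wins 19–17.
Claremont beats each rival — Elmhurst (21–15), Jasper (19–17) — so Claremont is the Condorcet winner.

Claremont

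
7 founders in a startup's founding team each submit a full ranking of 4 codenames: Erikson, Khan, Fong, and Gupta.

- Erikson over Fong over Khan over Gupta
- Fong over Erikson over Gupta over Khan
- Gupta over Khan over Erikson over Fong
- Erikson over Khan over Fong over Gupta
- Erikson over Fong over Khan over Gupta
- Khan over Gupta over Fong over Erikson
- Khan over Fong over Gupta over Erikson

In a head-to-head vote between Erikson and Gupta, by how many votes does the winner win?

Ballots ranking Erikson above Gupta: 4.
Ballots ranking Gupta above Erikson: 3.
Erikson wins 4–3, a margin of 1.

1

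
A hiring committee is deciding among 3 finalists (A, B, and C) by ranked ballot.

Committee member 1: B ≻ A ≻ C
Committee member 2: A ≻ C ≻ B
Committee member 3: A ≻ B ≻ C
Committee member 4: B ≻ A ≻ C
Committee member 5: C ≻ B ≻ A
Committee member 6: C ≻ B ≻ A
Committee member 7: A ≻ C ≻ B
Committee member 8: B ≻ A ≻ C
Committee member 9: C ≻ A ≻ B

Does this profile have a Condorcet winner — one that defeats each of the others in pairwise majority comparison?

Head-to-head results (9 voters total):
A vs B: B wins 5–4.
A vs C: A wins 6–3.
B vs C: C wins 5–4.
No candidate beats all others: A beats C beats B beats A, a majority cycle.

No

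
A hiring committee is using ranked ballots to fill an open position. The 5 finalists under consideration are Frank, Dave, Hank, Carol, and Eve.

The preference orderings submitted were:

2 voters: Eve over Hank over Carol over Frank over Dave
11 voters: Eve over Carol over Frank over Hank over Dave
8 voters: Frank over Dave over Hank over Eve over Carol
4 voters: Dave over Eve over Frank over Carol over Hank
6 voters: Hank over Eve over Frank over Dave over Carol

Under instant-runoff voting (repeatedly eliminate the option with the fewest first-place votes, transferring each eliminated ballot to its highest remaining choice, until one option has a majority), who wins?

Eve

Round 1: Eve 13, Frank 8, Hank 6, Dave 4, Carol 0. Carol has the fewest and is eliminated.
Round 2: Eve 13, Frank 8, Hank 6, Dave 4. Dave has the fewest and is eliminated.
Round 3: Eve 17, Frank 8, Hank 6. Eve has a majority.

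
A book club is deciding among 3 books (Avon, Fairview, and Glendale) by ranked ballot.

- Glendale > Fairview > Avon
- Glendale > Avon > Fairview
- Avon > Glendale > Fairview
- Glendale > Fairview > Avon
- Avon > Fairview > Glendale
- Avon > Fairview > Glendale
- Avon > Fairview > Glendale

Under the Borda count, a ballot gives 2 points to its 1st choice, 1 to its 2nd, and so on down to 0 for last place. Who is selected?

Borda scores:
  Avon: 0 + 1 + 2 + 0 + 2 + 2 + 2 = 9
  Fairview: 1 + 0 + 0 + 1 + 1 + 1 + 1 = 5
  Glendale: 2 + 2 + 1 + 2 + 0 + 0 + 0 = 7
Avon has the highest total.

Avon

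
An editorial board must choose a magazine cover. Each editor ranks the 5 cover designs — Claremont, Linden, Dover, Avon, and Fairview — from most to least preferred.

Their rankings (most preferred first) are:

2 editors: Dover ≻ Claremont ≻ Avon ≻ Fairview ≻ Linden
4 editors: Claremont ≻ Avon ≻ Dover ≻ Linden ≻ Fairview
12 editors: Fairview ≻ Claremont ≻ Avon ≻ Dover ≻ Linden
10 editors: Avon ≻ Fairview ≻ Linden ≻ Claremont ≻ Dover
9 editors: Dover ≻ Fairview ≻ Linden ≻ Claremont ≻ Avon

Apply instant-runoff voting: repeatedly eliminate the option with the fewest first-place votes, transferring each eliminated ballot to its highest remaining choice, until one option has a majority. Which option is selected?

Fairview

Round 1: Fairview 12, Dover 11, Avon 10, Claremont 4, Linden 0. Linden has the fewest and is eliminated.
Round 2: Fairview 12, Dover 11, Avon 10, Claremont 4. Claremont has the fewest and is eliminated.
Round 3: Avon 14, Fairview 12, Dover 11. Dover has the fewest and is eliminated.
Round 4: Fairview 21, Avon 16. Fairview has a majority.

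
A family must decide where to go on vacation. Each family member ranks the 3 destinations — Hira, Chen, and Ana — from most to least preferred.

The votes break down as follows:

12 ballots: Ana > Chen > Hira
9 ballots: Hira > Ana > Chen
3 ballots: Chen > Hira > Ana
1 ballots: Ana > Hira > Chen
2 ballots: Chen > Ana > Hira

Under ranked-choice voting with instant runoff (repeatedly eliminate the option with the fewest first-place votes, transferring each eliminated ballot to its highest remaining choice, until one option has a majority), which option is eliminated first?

Round 1: Ana 13, Hira 9, Chen 5. Chen has the fewest and is eliminated.
Round 2: Ana 15, Hira 12. Ana has a majority.

Chen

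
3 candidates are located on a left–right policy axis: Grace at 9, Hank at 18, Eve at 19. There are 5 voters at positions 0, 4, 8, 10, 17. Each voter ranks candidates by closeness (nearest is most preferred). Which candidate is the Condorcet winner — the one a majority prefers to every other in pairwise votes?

Grace

With single-peaked preferences on a line, the Condorcet winner is the candidate closest to the median voter.
The median voter (position 8) is closest to Grace at 9.
Check: Grace vs Hank — voters closer to Grace: 4 of 5.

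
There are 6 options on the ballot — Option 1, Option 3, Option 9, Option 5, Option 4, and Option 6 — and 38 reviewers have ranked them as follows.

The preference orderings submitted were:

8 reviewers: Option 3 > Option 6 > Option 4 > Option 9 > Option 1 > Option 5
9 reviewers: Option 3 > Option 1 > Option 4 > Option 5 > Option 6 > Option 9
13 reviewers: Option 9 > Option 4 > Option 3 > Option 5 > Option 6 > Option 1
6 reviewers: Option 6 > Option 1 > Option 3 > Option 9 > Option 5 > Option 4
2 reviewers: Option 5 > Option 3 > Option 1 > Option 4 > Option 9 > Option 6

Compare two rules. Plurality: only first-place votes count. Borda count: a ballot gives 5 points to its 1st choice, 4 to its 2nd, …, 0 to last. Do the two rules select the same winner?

Plurality first-place counts: Option 1 0, Option 3 17, Option 9 13, Option 5 2, Option 4 0, Option 6 6 → Option 3.
Borda totals: Option 1 74, Option 3 150, Option 9 95, Option 5 60, Option 4 107, Option 6 84 → Option 3.
The two rules agree on Option 3.

Yes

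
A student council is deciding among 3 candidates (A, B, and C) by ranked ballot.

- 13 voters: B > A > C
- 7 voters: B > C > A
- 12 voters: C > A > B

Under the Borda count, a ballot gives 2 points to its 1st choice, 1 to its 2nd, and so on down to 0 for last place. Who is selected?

B

Borda scores:
  A: 13·1 + 7·0 + 12·1 = 25
  B: 13·2 + 7·2 + 12·0 = 40
  C: 13·0 + 7·1 + 12·2 = 31
B has the highest total.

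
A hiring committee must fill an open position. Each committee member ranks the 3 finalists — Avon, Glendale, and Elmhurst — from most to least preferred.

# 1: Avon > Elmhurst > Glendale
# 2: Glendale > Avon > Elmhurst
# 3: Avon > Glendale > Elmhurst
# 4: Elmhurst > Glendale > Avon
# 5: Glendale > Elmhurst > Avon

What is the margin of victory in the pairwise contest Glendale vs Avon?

Ballots ranking Glendale above Avon: 3.
Ballots ranking Avon above Glendale: 2.
Glendale wins 3–2, a margin of 1.

1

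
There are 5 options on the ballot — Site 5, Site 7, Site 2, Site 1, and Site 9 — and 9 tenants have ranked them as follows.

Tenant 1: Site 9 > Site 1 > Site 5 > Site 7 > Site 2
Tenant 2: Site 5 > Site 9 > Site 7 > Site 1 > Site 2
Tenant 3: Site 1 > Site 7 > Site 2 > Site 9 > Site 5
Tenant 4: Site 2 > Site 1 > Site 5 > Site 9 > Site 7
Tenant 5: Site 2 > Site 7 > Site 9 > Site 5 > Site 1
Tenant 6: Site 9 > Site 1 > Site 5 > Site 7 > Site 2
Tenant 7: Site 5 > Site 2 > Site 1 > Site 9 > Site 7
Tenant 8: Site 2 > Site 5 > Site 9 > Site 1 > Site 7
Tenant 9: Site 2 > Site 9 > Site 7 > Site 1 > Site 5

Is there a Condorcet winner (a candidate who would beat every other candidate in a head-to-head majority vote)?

Head-to-head results (9 voters total):
Site 5 vs Site 7: Site 5 wins 6–3.
Site 5 vs Site 2: Site 2 wins 5–4.
Site 5 vs Site 1: Site 1 wins 5–4.
Site 5 vs Site 9: Site 9 wins 5–4.
Site 7 vs Site 2: Site 2 wins 5–4.
Site 7 vs Site 1: Site 1 wins 6–3.
Site 7 vs Site 9: Site 9 wins 7–2.
Site 2 vs Site 1: Site 2 wins 5–4.
Site 2 vs Site 9: Site 2 wins 6–3.
Site 1 vs Site 9: Site 9 wins 6–3.
Site 2 beats each rival — Site 5 (5–4), Site 7 (5–4), Site 1 (5–4), Site 9 (6–3) — so Site 2 is the Condorcet winner.

Yes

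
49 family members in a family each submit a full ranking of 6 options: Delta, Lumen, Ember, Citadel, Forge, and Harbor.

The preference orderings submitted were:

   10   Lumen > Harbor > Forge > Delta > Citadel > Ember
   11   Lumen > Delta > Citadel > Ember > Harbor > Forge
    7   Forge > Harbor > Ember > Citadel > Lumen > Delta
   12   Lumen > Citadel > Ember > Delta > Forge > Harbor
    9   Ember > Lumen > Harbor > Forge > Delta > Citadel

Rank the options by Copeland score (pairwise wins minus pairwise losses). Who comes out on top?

Lumen

Pairwise results:
  Delta vs Lumen: Lumen wins 49–0.
  Delta vs Ember: Ember wins 28–21.
  Delta vs Citadel: Delta wins 30–19.
  Delta vs Forge: Forge wins 26–23.
  Delta vs Harbor: Harbor wins 26–23.
  Lumen vs Ember: Lumen wins 33–16.
  Lumen vs Citadel: Lumen wins 42–7.
  Lumen vs Forge: Lumen wins 42–7.
  Lumen vs Harbor: Lumen wins 42–7.
  Ember vs Citadel: Citadel wins 33–16.
  Ember vs Forge: Ember wins 32–17.
  Ember vs Harbor: Ember wins 32–17.
  Citadel vs Forge: Forge wins 26–23.
  Citadel vs Harbor: Harbor wins 26–23.
  Forge vs Harbor: Harbor wins 30–19.
Copeland scores (wins − losses):
  Delta: 1 − 4 = -3
  Lumen: 5 − 0 = 5
  Ember: 3 − 2 = 1
  Citadel: 1 − 4 = -3
  Forge: 2 − 3 = -1
  Harbor: 3 − 2 = 1
Lumen has the best Copeland score.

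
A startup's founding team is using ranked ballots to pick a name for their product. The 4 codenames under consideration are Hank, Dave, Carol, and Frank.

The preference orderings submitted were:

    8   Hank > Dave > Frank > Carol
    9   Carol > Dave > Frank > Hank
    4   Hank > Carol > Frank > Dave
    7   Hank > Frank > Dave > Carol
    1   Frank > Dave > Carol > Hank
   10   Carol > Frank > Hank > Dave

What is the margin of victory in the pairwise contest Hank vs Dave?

19

Ballots ranking Hank above Dave: 8+4+7+10 = 29.
Ballots ranking Dave above Hank: 9+1 = 10.
Hank wins 29–10, a margin of 19.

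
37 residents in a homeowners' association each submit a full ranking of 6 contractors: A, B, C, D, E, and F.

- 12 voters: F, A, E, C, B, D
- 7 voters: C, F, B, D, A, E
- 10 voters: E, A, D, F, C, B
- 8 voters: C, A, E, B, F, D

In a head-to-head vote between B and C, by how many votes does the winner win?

Ballots ranking B above C: 0.
Ballots ranking C above B: 12+7+10+8 = 37.
C wins 37–0, a margin of 37.

37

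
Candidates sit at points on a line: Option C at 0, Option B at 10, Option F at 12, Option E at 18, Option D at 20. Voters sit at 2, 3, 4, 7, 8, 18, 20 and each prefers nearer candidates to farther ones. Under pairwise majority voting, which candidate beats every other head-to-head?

Option B

With single-peaked preferences on a line, the Condorcet winner is the candidate closest to the median voter.
The median voter (position 7) is closest to Option B at 10.
Check: Option B vs Option D — voters closer to Option B: 5 of 7.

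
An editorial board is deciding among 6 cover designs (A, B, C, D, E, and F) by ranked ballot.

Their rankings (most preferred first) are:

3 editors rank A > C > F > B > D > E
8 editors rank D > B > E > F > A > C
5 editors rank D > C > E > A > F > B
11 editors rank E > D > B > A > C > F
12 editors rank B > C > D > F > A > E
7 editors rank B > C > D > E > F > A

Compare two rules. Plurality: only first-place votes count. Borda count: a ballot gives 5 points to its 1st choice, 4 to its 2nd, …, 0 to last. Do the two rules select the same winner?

No

Plurality first-place counts: A 3, B 19, C 0, D 13, E 11, F 0 → B.
Borda totals: A 67, B 166, C 119, D 169, E 108, F 61 → D.
The two rules disagree: plurality picks B, Borda picks D.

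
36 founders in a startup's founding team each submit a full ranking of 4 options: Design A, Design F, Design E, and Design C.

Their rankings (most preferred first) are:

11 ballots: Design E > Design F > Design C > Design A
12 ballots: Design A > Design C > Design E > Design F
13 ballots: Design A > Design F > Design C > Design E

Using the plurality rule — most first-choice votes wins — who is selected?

Design A

First-place vote totals:
  Design A: 25
  Design F: 0
  Design E: 11
  Design C: 0
Design A has the most first-place votes.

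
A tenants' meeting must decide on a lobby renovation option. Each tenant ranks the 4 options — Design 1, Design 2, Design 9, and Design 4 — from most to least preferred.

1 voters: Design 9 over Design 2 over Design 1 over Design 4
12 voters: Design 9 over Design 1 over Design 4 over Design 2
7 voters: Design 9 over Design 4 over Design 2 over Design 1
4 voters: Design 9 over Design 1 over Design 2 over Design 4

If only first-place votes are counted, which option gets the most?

Design 9

First-place vote totals:
  Design 1: 0
  Design 2: 0
  Design 9: 24
  Design 4: 0
Design 9 has the most first-place votes.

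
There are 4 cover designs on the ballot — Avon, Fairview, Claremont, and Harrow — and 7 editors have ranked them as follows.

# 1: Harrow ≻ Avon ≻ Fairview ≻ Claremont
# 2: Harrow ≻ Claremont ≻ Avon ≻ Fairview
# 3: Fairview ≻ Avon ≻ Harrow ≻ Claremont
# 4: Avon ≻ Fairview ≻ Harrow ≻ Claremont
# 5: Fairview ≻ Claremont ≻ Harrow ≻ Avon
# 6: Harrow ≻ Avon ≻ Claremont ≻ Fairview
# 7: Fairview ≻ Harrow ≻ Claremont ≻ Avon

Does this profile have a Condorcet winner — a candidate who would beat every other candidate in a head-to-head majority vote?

Head-to-head results (7 voters total):
Avon vs Fairview: Avon wins 4–3.
Avon vs Claremont: Avon wins 4–3.
Avon vs Harrow: Harrow wins 5–2.
Fairview vs Claremont: Fairview wins 5–2.
Fairview vs Harrow: Fairview wins 4–3.
Claremont vs Harrow: Harrow wins 6–1.
No candidate beats all others: Avon beats Fairview beats Harrow beats Avon, a majority cycle.

No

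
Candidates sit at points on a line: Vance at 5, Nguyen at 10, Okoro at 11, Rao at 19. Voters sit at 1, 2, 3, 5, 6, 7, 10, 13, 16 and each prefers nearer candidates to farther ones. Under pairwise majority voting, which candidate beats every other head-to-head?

With single-peaked preferences on a line, the Condorcet winner is the candidate closest to the median voter.
The median voter (position 6) is closest to Vance at 5.
Check: Vance vs Rao — voters closer to Vance: 7 of 9.

Vance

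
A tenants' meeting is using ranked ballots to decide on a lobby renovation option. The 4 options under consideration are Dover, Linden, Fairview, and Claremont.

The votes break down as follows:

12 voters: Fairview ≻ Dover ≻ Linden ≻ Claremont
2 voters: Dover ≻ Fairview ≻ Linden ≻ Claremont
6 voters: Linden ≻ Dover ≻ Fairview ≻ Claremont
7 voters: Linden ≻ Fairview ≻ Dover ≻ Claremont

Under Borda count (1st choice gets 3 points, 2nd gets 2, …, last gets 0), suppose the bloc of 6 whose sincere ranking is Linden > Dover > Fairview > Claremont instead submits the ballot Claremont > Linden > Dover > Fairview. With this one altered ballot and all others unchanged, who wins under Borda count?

Fairview

Borda totals with the altered ballot: Dover 43, Linden 47, Fairview 54, Claremont 18.
The winner is unchanged: still Fairview.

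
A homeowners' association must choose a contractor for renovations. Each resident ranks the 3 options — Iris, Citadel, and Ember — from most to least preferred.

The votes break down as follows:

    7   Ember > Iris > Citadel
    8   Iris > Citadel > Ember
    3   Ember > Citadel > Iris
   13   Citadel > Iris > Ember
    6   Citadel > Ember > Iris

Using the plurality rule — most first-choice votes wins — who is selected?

First-place vote totals:
  Iris: 8
  Citadel: 19
  Ember: 10
Citadel has the most first-place votes.

Citadel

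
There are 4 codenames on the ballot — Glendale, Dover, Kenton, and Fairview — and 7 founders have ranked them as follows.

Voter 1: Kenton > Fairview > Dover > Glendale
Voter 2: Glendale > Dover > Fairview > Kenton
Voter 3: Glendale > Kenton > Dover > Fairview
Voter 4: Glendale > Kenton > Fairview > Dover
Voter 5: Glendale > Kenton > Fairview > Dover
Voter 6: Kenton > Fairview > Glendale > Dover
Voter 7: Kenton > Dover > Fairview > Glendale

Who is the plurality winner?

Glendale

First-place vote totals:
  Glendale: 4
  Dover: 0
  Kenton: 3
  Fairview: 0
Glendale has the most first-place votes.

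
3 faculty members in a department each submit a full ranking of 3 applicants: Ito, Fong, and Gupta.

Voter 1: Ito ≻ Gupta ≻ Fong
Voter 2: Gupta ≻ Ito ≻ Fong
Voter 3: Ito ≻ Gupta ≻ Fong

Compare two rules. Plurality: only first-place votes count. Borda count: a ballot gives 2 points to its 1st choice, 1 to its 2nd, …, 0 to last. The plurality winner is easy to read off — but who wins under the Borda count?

Ito

Plurality first-place counts: Ito 2, Fong 0, Gupta 1 → Ito.
Borda totals: Ito 5, Fong 0, Gupta 4 → Ito.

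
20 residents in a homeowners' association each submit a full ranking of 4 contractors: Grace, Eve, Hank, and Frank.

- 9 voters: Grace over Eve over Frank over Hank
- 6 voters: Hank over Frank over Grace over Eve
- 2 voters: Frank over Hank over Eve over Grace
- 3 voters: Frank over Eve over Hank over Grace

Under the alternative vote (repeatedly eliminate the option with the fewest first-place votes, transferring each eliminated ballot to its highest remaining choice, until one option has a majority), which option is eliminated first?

Eve

Round 1: Grace 9, Hank 6, Frank 5, Eve 0. Eve has the fewest and is eliminated.
Round 2: Grace 9, Hank 6, Frank 5. Frank has the fewest and is eliminated.
Round 3: Hank 11, Grace 9. Hank has a majority.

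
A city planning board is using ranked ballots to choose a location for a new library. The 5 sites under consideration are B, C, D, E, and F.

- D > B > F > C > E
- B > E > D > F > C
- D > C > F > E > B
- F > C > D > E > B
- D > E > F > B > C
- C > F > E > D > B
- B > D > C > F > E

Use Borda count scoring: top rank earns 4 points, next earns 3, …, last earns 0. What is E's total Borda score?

10

Borda scores:
  B: 3 + 4 + 0 + 0 + 1 + 0 + 4 = 12
  C: 1 + 0 + 3 + 3 + 0 + 4 + 2 = 13
  D: 4 + 2 + 4 + 2 + 4 + 1 + 3 = 20
  E: 0 + 3 + 1 + 1 + 3 + 2 + 0 = 10
  F: 2 + 1 + 2 + 4 + 2 + 3 + 1 = 15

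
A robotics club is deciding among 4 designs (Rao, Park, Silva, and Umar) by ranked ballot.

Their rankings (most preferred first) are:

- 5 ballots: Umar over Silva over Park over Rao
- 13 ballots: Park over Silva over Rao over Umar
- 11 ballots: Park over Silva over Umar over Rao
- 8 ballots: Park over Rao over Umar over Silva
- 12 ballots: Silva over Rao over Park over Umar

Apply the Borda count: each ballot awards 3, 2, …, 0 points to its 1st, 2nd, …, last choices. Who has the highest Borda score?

Park

Borda scores:
  Rao: 5·0 + 13·1 + 11·0 + 8·2 + 12·2 = 53
  Park: 5·1 + 13·3 + 11·3 + 8·3 + 12·1 = 113
  Silva: 5·2 + 13·2 + 11·2 + 8·0 + 12·3 = 94
  Umar: 5·3 + 13·0 + 11·1 + 8·1 + 12·0 = 34
Park has the highest total.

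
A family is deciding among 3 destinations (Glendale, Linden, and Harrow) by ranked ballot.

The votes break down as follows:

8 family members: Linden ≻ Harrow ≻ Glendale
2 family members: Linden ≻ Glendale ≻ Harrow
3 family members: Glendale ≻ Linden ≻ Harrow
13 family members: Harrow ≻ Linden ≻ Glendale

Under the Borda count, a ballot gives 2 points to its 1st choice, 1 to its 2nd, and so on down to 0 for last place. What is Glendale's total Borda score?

Borda scores:
  Glendale: 8·0 + 2·1 + 3·2 + 13·0 = 8
  Linden: 8·2 + 2·2 + 3·1 + 13·1 = 36
  Harrow: 8·1 + 2·0 + 3·0 + 13·2 = 34

8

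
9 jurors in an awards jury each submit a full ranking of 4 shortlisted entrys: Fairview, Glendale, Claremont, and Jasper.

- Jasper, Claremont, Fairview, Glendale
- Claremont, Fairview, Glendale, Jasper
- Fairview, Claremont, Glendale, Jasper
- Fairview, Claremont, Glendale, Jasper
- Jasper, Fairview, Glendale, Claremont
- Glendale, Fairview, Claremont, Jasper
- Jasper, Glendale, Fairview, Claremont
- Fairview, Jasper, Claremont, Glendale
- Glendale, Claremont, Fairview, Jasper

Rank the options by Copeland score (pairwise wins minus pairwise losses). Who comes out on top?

Fairview

Pairwise results:
  Fairview vs Glendale: Fairview wins 6–3.
  Fairview vs Claremont: Fairview wins 6–3.
  Fairview vs Jasper: Fairview wins 6–3.
  Glendale vs Claremont: Claremont wins 5–4.
  Glendale vs Jasper: Glendale wins 5–4.
  Claremont vs Jasper: Claremont wins 5–4.
Copeland scores (wins − losses):
  Fairview: 3 − 0 = 3
  Glendale: 1 − 2 = -1
  Claremont: 2 − 1 = 1
  Jasper: 0 − 3 = -3
Fairview has the best Copeland score.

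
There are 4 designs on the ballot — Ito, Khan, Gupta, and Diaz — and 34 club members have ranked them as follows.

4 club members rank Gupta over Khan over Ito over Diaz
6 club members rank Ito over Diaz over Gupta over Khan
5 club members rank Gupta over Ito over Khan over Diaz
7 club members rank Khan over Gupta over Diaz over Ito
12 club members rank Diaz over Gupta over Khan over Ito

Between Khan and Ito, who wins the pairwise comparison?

Ballots ranking Khan above Ito: 4+7+12 = 23.
Ballots ranking Ito above Khan: 6+5 = 11.
Khan wins the head-to-head, 23–11.

Khan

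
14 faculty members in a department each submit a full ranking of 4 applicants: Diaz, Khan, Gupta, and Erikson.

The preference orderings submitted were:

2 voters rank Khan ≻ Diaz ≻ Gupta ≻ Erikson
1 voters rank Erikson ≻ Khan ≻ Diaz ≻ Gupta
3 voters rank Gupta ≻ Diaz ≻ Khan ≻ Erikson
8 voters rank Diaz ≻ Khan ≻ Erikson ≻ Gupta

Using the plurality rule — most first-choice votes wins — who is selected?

First-place vote totals:
  Diaz: 8
  Khan: 2
  Gupta: 3
  Erikson: 1
Diaz has the most first-place votes.

Diaz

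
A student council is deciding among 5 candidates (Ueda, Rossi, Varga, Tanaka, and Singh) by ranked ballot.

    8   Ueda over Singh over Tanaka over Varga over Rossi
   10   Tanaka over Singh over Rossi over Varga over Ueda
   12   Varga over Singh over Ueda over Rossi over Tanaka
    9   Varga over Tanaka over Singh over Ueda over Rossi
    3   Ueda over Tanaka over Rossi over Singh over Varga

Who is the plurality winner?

First-place vote totals:
  Ueda: 11
  Rossi: 0
  Varga: 21
  Tanaka: 10
  Singh: 0
Varga has the most first-place votes.

Varga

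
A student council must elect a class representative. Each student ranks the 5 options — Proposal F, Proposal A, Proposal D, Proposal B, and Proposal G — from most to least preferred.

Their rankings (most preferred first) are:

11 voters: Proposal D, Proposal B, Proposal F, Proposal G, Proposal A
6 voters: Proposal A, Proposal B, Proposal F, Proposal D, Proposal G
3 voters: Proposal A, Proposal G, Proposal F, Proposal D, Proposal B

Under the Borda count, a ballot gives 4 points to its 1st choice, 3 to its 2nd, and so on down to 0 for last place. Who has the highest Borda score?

Borda scores:
  Proposal F: 11·2 + 6·2 + 3·2 = 40
  Proposal A: 11·0 + 6·4 + 3·4 = 36
  Proposal D: 11·4 + 6·1 + 3·1 = 53
  Proposal B: 11·3 + 6·3 + 3·0 = 51
  Proposal G: 11·1 + 6·0 + 3·3 = 20
Proposal D has the highest total.

Proposal D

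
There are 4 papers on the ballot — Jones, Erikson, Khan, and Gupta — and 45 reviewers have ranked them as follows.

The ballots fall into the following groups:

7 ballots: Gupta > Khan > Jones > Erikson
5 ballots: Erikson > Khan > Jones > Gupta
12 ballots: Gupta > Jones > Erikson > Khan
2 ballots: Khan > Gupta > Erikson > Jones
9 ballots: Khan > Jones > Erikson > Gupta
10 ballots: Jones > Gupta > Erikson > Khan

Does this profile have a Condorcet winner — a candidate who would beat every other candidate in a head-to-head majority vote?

No

Head-to-head results (45 voters total):
Jones vs Erikson: Jones wins 38–7.
Jones vs Khan: Khan wins 23–22.
Jones vs Gupta: Jones wins 24–21.
Erikson vs Khan: Erikson wins 27–18.
Erikson vs Gupta: Gupta wins 31–14.
Khan vs Gupta: Gupta wins 29–16.
No candidate beats all others: Jones beats Erikson beats Khan beats Jones, a majority cycle.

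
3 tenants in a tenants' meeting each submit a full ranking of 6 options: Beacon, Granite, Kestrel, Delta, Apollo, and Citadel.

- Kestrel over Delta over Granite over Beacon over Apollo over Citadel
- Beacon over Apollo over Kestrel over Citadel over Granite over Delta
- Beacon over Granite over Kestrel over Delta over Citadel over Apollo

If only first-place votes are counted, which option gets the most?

Beacon

First-place vote totals:
  Beacon: 2
  Granite: 0
  Kestrel: 1
  Delta: 0
  Apollo: 0
  Citadel: 0
Beacon has the most first-place votes.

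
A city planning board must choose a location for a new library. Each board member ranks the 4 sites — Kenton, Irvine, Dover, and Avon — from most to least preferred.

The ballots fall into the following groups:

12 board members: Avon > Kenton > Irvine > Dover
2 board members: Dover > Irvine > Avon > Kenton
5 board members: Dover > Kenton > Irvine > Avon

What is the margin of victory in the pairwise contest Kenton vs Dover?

Ballots ranking Kenton above Dover: 12.
Ballots ranking Dover above Kenton: 2+5 = 7.
Kenton wins 12–7, a margin of 5.

5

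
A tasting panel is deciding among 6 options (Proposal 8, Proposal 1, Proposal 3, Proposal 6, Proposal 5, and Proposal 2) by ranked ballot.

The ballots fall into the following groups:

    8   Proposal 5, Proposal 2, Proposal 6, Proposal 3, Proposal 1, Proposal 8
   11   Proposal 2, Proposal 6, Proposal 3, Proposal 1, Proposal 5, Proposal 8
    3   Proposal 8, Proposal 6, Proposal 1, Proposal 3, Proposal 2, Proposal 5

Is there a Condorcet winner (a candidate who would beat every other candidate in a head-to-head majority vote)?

Head-to-head results (22 voters total):
Proposal 8 vs Proposal 1: Proposal 1 wins 19–3.
Proposal 8 vs Proposal 3: Proposal 3 wins 19–3.
Proposal 8 vs Proposal 6: Proposal 6 wins 19–3.
Proposal 8 vs Proposal 5: Proposal 5 wins 19–3.
Proposal 8 vs Proposal 2: Proposal 2 wins 19–3.
Proposal 1 vs Proposal 3: Proposal 3 wins 19–3.
Proposal 1 vs Proposal 6: Proposal 6 wins 22–0.
Proposal 1 vs Proposal 5: Proposal 1 wins 14–8.
Proposal 1 vs Proposal 2: Proposal 2 wins 19–3.
Proposal 3 vs Proposal 6: Proposal 6 wins 22–0.
Proposal 3 vs Proposal 5: Proposal 3 wins 14–8.
Proposal 3 vs Proposal 2: Proposal 2 wins 19–3.
Proposal 6 vs Proposal 5: Proposal 6 wins 14–8.
Proposal 6 vs Proposal 2: Proposal 2 wins 19–3.
Proposal 5 vs Proposal 2: Proposal 2 wins 14–8.
Proposal 2 beats each rival — Proposal 8 (19–3), Proposal 1 (19–3), Proposal 3 (19–3), Proposal 6 (19–3), Proposal 5 (14–8) — so Proposal 2 is the Condorcet winner.

Yes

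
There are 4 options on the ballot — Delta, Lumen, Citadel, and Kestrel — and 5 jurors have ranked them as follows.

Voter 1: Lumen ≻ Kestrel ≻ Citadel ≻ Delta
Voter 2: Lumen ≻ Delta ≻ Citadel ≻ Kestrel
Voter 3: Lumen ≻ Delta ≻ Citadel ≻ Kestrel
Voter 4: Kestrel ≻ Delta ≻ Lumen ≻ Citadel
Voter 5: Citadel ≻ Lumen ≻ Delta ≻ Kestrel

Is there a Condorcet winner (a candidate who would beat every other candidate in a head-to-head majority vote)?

Head-to-head results (5 voters total):
Delta vs Lumen: Lumen wins 4–1.
Delta vs Citadel: Delta wins 3–2.
Delta vs Kestrel: Delta wins 3–2.
Lumen vs Citadel: Lumen wins 4–1.
Lumen vs Kestrel: Lumen wins 4–1.
Citadel vs Kestrel: Citadel wins 3–2.
Lumen beats each rival — Delta (4–1), Citadel (4–1), Kestrel (4–1) — so Lumen is the Condorcet winner.

Yes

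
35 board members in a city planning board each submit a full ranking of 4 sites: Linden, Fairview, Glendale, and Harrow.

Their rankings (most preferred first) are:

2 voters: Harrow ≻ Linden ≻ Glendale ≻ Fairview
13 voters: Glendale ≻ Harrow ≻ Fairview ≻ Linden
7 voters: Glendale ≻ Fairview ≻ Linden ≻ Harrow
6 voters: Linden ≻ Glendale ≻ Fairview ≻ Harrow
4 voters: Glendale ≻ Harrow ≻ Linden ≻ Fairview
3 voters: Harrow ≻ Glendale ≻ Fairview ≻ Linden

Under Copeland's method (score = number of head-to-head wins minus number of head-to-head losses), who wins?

Glendale

Pairwise results:
  Linden vs Fairview: Fairview wins 23–12.
  Linden vs Glendale: Glendale wins 27–8.
  Linden vs Harrow: Harrow wins 22–13.
  Fairview vs Glendale: Glendale wins 35–0.
  Fairview vs Harrow: Harrow wins 22–13.
  Glendale vs Harrow: Glendale wins 30–5.
Copeland scores (wins − losses):
  Linden: 0 − 3 = -3
  Fairview: 1 − 2 = -1
  Glendale: 3 − 0 = 3
  Harrow: 2 − 1 = 1
Glendale has the best Copeland score.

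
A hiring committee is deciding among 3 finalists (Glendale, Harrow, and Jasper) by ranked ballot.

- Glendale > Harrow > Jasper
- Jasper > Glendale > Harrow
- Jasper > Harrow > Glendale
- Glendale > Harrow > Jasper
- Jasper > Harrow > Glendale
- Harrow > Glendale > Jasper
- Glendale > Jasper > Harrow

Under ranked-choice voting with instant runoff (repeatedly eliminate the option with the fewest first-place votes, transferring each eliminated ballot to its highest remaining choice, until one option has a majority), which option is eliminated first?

Harrow

Round 1: Glendale 3, Jasper 3, Harrow 1. Harrow has the fewest and is eliminated.
Round 2: Glendale 4, Jasper 3. Glendale has a majority.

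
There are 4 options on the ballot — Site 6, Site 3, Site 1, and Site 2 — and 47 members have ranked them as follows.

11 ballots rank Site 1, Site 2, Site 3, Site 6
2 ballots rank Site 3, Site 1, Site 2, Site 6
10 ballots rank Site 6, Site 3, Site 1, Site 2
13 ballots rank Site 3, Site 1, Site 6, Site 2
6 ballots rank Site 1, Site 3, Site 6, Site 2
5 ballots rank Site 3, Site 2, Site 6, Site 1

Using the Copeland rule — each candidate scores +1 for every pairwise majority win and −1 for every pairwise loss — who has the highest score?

Pairwise results:
  Site 6 vs Site 3: Site 3 wins 37–10.
  Site 6 vs Site 1: Site 1 wins 32–15.
  Site 6 vs Site 2: Site 6 wins 29–18.
  Site 3 vs Site 1: Site 3 wins 30–17.
  Site 3 vs Site 2: Site 3 wins 36–11.
  Site 1 vs Site 2: Site 1 wins 42–5.
Copeland scores (wins − losses):
  Site 6: 1 − 2 = -1
  Site 3: 3 − 0 = 3
  Site 1: 2 − 1 = 1
  Site 2: 0 − 3 = -3
Site 3 has the best Copeland score.

Site 3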